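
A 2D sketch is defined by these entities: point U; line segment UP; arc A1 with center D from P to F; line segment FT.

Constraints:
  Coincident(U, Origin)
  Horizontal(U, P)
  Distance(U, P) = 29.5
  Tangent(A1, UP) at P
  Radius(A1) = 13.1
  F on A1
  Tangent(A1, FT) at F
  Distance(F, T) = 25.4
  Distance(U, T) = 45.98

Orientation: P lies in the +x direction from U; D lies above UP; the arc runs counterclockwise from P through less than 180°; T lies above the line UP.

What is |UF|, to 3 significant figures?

44.8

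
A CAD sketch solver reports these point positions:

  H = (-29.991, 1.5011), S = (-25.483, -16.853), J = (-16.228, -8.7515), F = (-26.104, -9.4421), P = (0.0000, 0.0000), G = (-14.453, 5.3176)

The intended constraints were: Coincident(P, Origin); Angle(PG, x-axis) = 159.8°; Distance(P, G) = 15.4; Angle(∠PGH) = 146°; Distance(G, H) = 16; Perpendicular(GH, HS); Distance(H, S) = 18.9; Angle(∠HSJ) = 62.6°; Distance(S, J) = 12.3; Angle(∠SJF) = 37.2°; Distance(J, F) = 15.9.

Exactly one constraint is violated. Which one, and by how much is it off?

Distance(J, F) = 15.9 — off by 6.00.

P = (0.00, 0.00) ✓; PG at 159.8° ✓; |PG| = 15.40 ✓; ∠PGH = 146.0° ✓; |GH| = 16.00 ✓; ∠(GH, HS) = 90.00° ✓; |HS| = 18.90 ✓; ∠HSJ = 62.60° ✓; |SJ| = 12.30 ✓; ∠SJF = 37.20° ✓; |JF| = 9.900 ✗.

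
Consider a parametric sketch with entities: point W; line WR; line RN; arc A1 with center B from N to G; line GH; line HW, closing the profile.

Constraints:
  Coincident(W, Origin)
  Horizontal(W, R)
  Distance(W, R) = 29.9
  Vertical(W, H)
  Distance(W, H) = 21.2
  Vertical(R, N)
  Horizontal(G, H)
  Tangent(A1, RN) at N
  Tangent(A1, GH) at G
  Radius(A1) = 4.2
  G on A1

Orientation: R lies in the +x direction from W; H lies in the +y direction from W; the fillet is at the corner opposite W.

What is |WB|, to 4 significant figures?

30.81

W is at the origin; W and R share the same y with |WR| = 29.9 and R on the +x side, so R = (29.90, 0.000). WH is vertical with |WH| = 21.2 and H on the +y side, so H = (0.000, 21.20). The virtual corner opposite W is at (29.90, 21.20). The tangent condition forces BN to be normal to RN and since A1 is tangent to GH there, BG ⟂ GH, with radius 4.2, so the center B sits 4.2 in from both sides at B = (25.70, 17.00). Then |WB| = |B − W| = 30.81.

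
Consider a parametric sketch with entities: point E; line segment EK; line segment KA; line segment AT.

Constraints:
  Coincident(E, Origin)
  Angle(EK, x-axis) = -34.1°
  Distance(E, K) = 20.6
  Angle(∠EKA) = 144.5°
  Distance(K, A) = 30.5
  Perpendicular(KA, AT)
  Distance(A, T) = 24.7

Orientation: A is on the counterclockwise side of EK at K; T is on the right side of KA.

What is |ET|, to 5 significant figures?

59.822

E is at the origin; EK runs at -34.1° with length 20.6, so K = 20.6·(cos -34.1°, sin -34.1°) = (17.058, -11.549). ∠EKA = 144.5°, so KA runs at -34.1° + (180° − 144.5°) = 1.4000° from the x-axis; with |KA| = 30.5, A = K + 30.5·(cos 1.4000°, sin 1.4000°) = (47.549, -10.804). The perpendicularity gives AT at right angles to KA; with |AT| = 24.7 on the right of KA, T = A + 24.7·(0.024432, -0.99970) = (48.152, -35.497). Then |ET| = |T − E| = 59.822.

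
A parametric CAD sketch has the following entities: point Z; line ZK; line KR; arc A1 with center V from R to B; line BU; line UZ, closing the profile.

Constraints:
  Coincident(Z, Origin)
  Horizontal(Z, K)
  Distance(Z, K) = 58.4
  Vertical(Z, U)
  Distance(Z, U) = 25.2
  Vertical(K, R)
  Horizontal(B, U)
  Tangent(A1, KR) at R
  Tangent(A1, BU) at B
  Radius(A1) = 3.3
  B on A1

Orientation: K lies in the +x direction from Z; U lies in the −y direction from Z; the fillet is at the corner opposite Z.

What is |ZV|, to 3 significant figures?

59.3

Z is at the origin; Z and K share the same y with |ZK| = 58.4 and K on the +x side, so K = (58.4, 0.00). Z and U share the same x with |ZU| = 25.2 and U on the −y side, so U = (0.00, -25.2). The virtual corner opposite Z is at (58.4, -25.2). Tangency of A1 to KR means the radius VR is perpendicular to KR and since A1 is tangent to BU there, VB ⟂ BU, with radius 3.3, so the center V sits 3.3 in from both sides at V = (55.1, -21.9). Then |ZV| = |V − Z| = 59.3.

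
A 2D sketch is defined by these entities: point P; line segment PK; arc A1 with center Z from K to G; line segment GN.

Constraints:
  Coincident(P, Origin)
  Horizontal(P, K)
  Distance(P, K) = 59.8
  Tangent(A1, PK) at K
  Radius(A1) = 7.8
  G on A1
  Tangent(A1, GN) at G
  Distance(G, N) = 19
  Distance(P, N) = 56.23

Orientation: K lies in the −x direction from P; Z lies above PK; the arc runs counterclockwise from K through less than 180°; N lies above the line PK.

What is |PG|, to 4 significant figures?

52.51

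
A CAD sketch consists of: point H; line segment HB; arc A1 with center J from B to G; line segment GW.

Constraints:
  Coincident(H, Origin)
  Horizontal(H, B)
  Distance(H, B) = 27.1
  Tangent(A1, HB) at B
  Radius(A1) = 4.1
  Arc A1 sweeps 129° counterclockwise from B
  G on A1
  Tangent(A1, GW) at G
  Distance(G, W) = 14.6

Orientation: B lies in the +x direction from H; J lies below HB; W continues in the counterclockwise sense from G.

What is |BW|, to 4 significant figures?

19.00

H is at the origin; HB is horizontal with |HB| = 27.1 and B on the +x side, so B = (27.10, 0.000). A1 meets HB tangentially, so JB is at right angles to HB, so J = B + (0, -4.1) = (27.10, -4.100). On A1, B sits at bearing 90° from J; a 129° counterclockwise sweep puts G at bearing 219°, so G = J + 4.1·(cos 219°, sin 219°) = (23.91, -6.680). Since A1 is tangent to GW there, JG ⟂ GW, so GW runs along (−sin 219°, cos 219°); with |GW| = 14.6, W = (33.10, -18.03). Then |BW| = |W − B| = 19.00.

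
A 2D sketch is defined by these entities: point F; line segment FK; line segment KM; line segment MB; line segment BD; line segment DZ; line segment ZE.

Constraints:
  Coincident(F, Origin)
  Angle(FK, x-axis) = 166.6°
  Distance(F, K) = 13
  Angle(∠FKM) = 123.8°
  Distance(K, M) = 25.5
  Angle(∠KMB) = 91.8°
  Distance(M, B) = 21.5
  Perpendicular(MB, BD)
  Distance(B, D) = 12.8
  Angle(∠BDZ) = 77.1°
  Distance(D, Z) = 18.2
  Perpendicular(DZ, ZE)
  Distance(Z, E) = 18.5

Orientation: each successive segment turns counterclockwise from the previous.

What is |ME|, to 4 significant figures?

12.19

F is at the origin; FK runs at 166.6° with length 13.0, so K = (-12.65, 3.013). ∠FKM = 123.8° gives KM at -137.2° from the x-axis; with |KM| = 25.5, M = (-31.36, -14.31). ∠KMB = 91.8° gives MB at -49.00° from the x-axis; with |MB| = 21.5, B = (-17.25, -30.54). The perpendicularity gives BD at right angles to MB, so BD runs at 41.00°; with |BD| = 12.8, D = (-7.591, -22.14). ∠BDZ = 77.1° gives DZ at 143.9° from the x-axis; with |DZ| = 18.2, Z = (-22.30, -11.42). DZ ⟂ ZE, so ZE runs at -126.1°; with |ZE| = 18.5, E = (-33.20, -26.37). Then |ME| = |E − M| = 12.19.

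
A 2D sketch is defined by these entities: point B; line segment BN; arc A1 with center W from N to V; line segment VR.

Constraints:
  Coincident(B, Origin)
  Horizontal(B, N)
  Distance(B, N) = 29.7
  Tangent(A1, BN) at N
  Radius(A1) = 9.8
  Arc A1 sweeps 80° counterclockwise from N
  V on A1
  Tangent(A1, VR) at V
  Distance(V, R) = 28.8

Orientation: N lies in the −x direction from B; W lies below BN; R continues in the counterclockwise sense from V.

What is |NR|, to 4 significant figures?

39.29

B is at the origin; BN is horizontal with |BN| = 29.7 and N on the −x side, so N = (-29.70, 0.000). Tangency of A1 to BN means the radius WN is perpendicular to BN, so W = N + (0, -9.8) = (-29.70, -9.800). On A1, N sits at bearing 90° from W; an 80° counterclockwise sweep puts V at bearing 170°, so V = W + 9.8·(cos 170°, sin 170°) = (-39.35, -8.098). The tangent condition forces WV to be normal to VR, so VR runs along (−sin 170°, cos 170°); with |VR| = 28.8, R = (-44.35, -36.46). Then |NR| = |R − N| = 39.29.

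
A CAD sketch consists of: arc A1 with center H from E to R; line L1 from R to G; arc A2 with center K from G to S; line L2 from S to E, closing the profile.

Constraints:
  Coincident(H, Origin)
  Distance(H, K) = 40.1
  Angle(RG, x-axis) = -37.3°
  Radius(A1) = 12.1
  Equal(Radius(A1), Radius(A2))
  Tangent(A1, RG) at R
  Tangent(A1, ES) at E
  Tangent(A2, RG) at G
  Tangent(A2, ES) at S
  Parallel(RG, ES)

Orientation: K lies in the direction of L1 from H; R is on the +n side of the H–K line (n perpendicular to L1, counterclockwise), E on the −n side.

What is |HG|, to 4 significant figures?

41.89

The slot axis is L1's direction at -37.3°, so u = (cos -37.3°, sin -37.3°) = (0.7955, -0.6060) and n = (−sin -37.3°, cos -37.3°) = (0.6060, 0.7955). H is at the origin and K lies 40.1 along u from H, so K = 40.1·u = (31.90, -24.30). Tangency of A1 to both parallel lines with radius 12.1 puts R and E at H ± 12.1·n: R = (7.332, 9.625), E = (-7.332, -9.625). Equal radii place G and S the same way about K: G = K + 12.1·n = (39.23, -14.67), S = K − 12.1·n = (24.57, -33.93). Then |HG| = |G − H| = 41.89.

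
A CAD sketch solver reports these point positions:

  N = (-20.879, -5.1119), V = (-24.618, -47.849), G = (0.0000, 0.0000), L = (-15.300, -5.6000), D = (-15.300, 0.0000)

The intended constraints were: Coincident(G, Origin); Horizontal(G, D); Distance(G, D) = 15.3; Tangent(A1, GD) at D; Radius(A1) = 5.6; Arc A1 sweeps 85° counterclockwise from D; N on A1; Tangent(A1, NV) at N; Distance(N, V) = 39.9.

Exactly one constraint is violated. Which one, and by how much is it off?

Distance(N, V) = 39.9 — off by 3.00.

G = (0.00, 0.00) ✓; G.y = 0.00, D.y = 0.00 ✓; |GD| = 15.30 ✓; ∠(LD, DG) = 90.00° ✓; |LD| = 5.600 ✓; bearing(L→N) − bearing(L→D) = 85.00° ✓; |LN| = 5.600 ✓; ∠(LN, NV) = 90.00° ✓; |NV| = 42.90 ✗.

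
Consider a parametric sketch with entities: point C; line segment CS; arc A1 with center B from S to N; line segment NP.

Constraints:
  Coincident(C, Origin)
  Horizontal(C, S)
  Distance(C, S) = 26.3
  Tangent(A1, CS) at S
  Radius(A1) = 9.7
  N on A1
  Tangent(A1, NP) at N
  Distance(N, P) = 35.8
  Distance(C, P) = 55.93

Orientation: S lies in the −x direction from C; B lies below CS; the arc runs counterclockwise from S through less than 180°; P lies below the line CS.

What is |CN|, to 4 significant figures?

37.56

C is at the origin; C and S share the same y with |CS| = 26.3 and S on the −x side, so S = (-26.30, 0.000). Since A1 is tangent to CS there, BS ⟂ CS, so B = S + (0, -9.7) = (-26.30, -9.700). Since BN ⟂ NP (tangency), |BP| = √(9.7² + 35.8²) = 37.09 regardless of where N sits on A1. So P lies on both circle(C, 55.93) and circle(B, 37.09); the below-CS intersection is P = (-31.11, -46.48). N is the foot of the tangent from P: N = (-35.91, -11.00).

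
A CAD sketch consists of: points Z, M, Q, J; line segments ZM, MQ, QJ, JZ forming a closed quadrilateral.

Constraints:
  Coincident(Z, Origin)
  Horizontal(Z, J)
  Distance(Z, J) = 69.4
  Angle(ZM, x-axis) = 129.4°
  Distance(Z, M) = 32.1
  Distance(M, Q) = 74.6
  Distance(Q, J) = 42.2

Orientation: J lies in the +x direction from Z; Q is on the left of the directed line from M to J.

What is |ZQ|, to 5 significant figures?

65.621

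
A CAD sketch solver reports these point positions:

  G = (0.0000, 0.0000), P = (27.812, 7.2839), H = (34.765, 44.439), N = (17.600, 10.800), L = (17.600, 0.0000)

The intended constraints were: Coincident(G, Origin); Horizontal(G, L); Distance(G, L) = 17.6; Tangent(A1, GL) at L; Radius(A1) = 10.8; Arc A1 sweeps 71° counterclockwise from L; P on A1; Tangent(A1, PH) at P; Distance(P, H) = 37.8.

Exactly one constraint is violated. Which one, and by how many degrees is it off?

Tangent(A1, PH) at P — off by 8.40°.

G = (0.00, 0.00) ✓; G.y = 0.00, L.y = 0.00 ✓; |GL| = 17.60 ✓; ∠(NL, LG) = 90.00° ✓; |NL| = 10.80 ✓; bearing(N→P) − bearing(N→L) = 71.00° ✓; |NP| = 10.80 ✓; ∠(NP, PH) = 81.60° ✗; |PH| = 37.80 ✓.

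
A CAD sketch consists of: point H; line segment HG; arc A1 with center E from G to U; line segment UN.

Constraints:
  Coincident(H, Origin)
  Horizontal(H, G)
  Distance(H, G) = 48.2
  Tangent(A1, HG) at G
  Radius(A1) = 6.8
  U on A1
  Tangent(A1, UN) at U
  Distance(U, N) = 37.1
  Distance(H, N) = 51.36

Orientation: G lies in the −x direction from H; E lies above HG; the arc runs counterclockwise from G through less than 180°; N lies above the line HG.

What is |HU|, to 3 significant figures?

42.0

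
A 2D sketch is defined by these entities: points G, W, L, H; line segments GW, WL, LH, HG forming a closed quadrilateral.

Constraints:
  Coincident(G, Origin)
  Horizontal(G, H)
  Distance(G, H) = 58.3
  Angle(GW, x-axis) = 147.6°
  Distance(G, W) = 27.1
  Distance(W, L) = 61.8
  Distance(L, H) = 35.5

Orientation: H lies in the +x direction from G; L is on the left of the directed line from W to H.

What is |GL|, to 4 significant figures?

47.00

G is at the origin; G and H share the same y with |GH| = 58.3 and H in +x, so H = (58.3, 0). GW runs at 147.6° with |GW| = 27.1, so W = (-22.88, 14.52). L is determined by |WL| = 61.8 and |LH| = 35.5 together: it lies at the intersection of circle(W, 61.8) and circle(H, 35.5). With |WH| = 82.47, the foot of the radical line on WH is 56.75 from W and the perpendicular offset is √(61.8² − 56.75²) = 24.47. Taking the left-of-WH solution: L = (37.29, 28.62).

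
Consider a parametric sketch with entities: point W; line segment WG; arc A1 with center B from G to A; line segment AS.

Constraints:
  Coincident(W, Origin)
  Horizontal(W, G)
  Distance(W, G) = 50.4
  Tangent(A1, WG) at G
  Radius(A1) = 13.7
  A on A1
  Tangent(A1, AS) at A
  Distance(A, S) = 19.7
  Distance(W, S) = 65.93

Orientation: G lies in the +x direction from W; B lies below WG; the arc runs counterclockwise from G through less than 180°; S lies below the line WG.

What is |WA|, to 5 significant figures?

46.768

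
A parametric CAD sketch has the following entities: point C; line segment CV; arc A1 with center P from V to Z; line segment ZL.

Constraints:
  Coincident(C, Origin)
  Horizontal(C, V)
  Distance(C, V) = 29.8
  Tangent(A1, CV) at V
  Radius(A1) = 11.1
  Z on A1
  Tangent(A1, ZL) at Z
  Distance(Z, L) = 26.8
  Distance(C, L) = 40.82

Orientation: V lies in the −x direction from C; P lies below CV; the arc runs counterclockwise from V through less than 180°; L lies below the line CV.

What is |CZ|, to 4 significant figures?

41.91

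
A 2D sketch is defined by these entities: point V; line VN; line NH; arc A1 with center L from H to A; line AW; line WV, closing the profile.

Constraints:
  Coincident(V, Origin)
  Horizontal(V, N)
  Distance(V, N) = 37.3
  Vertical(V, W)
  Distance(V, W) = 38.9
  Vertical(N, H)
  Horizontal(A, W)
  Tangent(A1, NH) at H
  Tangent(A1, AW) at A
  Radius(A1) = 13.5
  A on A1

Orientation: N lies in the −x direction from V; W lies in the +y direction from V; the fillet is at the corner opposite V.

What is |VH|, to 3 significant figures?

45.1

The virtual corner opposite V is at (-37.3, 38.9). A1 meets NH tangentially, so LH is at right angles to NH and since A1 is tangent to AW there, LA ⟂ AW, with radius 13.5, so the center L sits 13.5 in from both sides at L = (-23.8, 25.4). That places the tangent points at H = (-37.3, 25.4) on NH and A = (-23.8, 38.9) on AW. Then |VH| = |H − V| = 45.1.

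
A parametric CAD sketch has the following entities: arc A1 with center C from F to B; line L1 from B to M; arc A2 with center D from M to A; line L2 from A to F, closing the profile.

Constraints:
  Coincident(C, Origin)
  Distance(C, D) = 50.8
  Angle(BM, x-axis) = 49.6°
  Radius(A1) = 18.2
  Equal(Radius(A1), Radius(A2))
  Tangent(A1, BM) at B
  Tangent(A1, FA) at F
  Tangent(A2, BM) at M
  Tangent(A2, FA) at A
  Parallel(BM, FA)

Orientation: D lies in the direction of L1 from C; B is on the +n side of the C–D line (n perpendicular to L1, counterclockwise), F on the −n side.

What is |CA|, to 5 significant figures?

53.962

Tangency of A1 to both parallel lines with radius 18.2 puts B and F at C ± 18.2·n: B = (-13.860, 11.796), F = (13.860, -11.796). Equal radii place M and A the same way about D: M = D + 18.2·n = (19.064, 50.482), A = D − 18.2·n = (46.784, 26.890). Then |CA| = |A − C| = 53.962.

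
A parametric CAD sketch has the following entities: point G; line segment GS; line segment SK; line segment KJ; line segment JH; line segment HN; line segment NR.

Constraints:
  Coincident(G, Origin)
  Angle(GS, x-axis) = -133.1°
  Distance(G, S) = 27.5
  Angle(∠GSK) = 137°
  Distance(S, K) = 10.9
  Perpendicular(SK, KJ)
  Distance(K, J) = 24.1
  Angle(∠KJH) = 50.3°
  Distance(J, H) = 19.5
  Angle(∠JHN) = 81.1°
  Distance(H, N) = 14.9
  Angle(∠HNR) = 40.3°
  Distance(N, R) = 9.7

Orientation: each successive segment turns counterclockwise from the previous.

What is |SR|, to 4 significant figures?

12.72

G is at the origin; GS runs at -133.1° with length 27.5, so S = (-18.79, -20.08). ∠GSK = 137.0° gives SK at -90.10° from the x-axis; with |SK| = 10.9, K = (-18.81, -30.98). SK ⟂ KJ, so KJ runs at -0.1000°; with |KJ| = 24.1, J = (5.291, -31.02). ∠KJH = 50.3° gives JH at 129.6° from the x-axis; with |JH| = 19.5, H = (-7.139, -16.00). ∠JHN = 81.1° gives HN at -131.5° from the x-axis; with |HN| = 14.9, N = (-17.01, -27.16). ∠HNR = 40.3° gives NR at 8.200° from the x-axis; with |NR| = 9.7, R = (-7.411, -25.77). Then |SR| = |R − S| = 12.72.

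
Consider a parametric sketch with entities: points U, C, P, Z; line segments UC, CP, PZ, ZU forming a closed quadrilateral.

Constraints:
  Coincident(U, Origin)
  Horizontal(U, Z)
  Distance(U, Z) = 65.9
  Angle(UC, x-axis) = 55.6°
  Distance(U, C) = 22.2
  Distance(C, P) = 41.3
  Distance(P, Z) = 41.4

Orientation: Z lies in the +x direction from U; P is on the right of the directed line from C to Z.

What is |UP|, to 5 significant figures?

35.177

Checks: |CP| = 41.30 ✓; |PZ| = 41.40 ✓.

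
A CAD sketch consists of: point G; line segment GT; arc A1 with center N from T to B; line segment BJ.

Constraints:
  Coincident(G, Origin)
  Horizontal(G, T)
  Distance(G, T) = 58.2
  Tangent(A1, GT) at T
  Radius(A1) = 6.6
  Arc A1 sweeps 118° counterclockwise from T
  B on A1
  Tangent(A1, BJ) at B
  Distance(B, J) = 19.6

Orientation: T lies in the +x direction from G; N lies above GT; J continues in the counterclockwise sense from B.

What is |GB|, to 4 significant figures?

64.76

A1 meets GT tangentially, so NT is at right angles to GT, so N = T + (0, 6.6) = (58.20, 6.600). On A1, T sits at bearing -90° from N; a 118° counterclockwise sweep puts B at bearing 28°, so B = N + 6.6·(cos 28°, sin 28°) = (64.03, 9.699). Then |GB| = |B − G| = 64.76.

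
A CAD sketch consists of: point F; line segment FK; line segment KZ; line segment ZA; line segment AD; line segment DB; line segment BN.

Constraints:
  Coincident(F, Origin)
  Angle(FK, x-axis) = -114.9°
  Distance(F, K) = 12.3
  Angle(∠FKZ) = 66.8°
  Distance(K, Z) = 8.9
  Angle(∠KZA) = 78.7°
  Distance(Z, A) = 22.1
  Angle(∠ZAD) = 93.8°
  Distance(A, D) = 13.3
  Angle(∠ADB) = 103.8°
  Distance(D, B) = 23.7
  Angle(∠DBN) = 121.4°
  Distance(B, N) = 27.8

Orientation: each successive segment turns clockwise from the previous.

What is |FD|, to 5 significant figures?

15.991

F is at the origin; FK runs at -114.9° with length 12.3, so K = (-5.1787, -11.157). ∠FKZ = 66.8° gives KZ at 131.90° from the x-axis; with |KZ| = 8.9, Z = (-11.122, -4.5323). ∠KZA = 78.7° gives ZA at 30.600° from the x-axis; with |ZA| = 22.1, A = (7.8999, 6.7175). ∠ZAD = 93.8° gives AD at -55.600° from the x-axis; with |AD| = 13.3, D = (15.414, -4.2565). Then |FD| = |D − F| = 15.991.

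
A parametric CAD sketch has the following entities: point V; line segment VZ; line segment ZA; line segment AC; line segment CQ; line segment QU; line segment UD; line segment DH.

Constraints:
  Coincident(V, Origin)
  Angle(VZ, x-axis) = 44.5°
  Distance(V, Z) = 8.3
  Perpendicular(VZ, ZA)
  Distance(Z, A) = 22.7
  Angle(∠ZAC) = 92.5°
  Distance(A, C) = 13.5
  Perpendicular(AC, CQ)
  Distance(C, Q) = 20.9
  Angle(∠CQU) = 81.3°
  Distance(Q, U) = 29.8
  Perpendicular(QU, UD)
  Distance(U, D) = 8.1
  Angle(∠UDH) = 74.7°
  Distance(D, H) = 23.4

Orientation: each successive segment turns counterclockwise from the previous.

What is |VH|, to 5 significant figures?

5.1790

V is at the origin; VZ runs at 44.5° with length 8.3, so Z = (5.9200, 5.8175). VZ is perpendicular to ZA, so ZA runs at 134.50°; with |ZA| = 22.7, A = (-9.9907, 22.008). ∠ZAC = 92.5° gives AC at -138.00° from the x-axis; with |AC| = 13.5, C = (-20.023, 12.975). AC ⟂ CQ, so CQ runs at -48.000°; with |CQ| = 20.9, Q = (-6.0383, -2.5567). ∠CQU = 81.3° gives QU at 50.700° from the x-axis; with |QU| = 29.8, U = (12.836, 20.504). QU is perpendicular to UD, so UD runs at 140.70°; with |UD| = 8.1, D = (6.5684, 25.634). ∠UDH = 74.7° gives DH at -114.00° from the x-axis; with |DH| = 23.4, H = (-2.9493, 4.2572). Then |VH| = |H − V| = 5.1790.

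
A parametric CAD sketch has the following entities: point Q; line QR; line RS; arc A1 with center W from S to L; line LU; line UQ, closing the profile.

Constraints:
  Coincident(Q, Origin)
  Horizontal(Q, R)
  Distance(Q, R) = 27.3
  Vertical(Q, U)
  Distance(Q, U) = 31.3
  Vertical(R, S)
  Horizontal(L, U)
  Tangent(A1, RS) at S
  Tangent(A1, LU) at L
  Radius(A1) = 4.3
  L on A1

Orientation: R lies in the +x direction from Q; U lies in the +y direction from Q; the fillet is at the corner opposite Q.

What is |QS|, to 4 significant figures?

38.40

Q is at the origin; Q and R share the same y with |QR| = 27.3 and R on the +x side, so R = (27.30, 0.000). Q and U share the same x with |QU| = 31.3 and U on the +y side, so U = (0.000, 31.30). The virtual corner opposite Q is at (27.30, 31.30). Since A1 is tangent to RS there, WS ⟂ RS and the tangent condition forces WL to be normal to LU, with radius 4.3, so the center W sits 4.3 in from both sides at W = (23.00, 27.00). That places the tangent points at S = (27.30, 27.00) on RS and L = (23.00, 31.30) on LU. Then |QS| = |S − Q| = 38.40.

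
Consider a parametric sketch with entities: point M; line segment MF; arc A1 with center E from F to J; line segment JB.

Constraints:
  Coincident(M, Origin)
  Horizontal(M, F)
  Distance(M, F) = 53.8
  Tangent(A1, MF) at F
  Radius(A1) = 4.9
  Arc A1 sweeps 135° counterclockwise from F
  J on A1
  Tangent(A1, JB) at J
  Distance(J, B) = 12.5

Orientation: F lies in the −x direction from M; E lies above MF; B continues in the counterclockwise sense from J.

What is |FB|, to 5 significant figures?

18.023

M is at the origin; MF is horizontal with |MF| = 53.8 and F on the −x side, so F = (-53.800, 0.0000). A1 meets MF tangentially, so EF is at right angles to MF, so E = F + (0, 4.9) = (-53.800, 4.9000). On A1, F sits at bearing -90° from E; a 135° counterclockwise sweep puts J at bearing 45°, so J = E + 4.9·(cos 45°, sin 45°) = (-50.335, 8.3648). Tangency of A1 to JB means the radius EJ is perpendicular to JB, so JB runs along (−sin 45°, cos 45°); with |JB| = 12.5, B = (-59.174, 17.204). Then |FB| = |B − F| = 18.023.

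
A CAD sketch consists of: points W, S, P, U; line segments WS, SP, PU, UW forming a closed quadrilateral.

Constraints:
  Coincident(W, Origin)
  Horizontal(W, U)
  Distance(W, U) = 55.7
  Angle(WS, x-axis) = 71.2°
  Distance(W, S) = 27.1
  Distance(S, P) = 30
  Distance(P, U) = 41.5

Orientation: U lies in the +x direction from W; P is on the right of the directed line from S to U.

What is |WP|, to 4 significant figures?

14.87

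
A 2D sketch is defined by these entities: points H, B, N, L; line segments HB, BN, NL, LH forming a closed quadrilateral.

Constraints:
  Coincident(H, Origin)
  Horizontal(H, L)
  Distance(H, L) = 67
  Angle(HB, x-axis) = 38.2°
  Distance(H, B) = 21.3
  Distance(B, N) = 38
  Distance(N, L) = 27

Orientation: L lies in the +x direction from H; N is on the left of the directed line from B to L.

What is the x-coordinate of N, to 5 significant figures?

53.363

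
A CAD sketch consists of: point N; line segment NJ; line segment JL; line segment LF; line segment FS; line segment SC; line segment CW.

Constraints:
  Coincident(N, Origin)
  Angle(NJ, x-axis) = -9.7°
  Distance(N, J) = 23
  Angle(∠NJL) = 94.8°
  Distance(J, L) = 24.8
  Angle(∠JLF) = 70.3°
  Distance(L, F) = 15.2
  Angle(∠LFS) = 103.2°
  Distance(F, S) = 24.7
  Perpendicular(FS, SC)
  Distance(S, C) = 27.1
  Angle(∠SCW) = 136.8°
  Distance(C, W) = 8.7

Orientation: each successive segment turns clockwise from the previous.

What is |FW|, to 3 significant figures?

38.3

N is at the origin; NJ runs at -9.7° with length 23.0, so J = (22.7, -3.88). ∠NJL = 94.8° gives JL at -94.9° from the x-axis; with |JL| = 24.8, L = (20.6, -28.6). ∠JLF = 70.3° gives LF at 155° from the x-axis; with |LF| = 15.2, F = (6.73, -22.3). ∠LFS = 103.2° gives FS at 78.6° from the x-axis; with |FS| = 24.7, S = (11.6, 1.96). FS ⟂ SC, so SC runs at -11.4°; with |SC| = 27.1, C = (38.2, -3.40). ∠SCW = 136.8° gives CW at -54.6° from the x-axis; with |CW| = 8.7, W = (43.2, -10.5). Then |FW| = |W − F| = 38.3.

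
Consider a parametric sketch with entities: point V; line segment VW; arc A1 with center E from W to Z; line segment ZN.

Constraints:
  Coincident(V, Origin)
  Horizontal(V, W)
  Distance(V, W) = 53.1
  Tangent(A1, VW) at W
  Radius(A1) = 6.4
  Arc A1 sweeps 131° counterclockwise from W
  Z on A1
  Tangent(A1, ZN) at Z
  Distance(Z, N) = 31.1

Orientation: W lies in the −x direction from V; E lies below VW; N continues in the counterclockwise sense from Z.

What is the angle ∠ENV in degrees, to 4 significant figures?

77.14°

V is at the origin; V and W share the same y with |VW| = 53.1 and W on the −x side, so W = (-53.10, 0.000). A1 meets VW tangentially, so EW is at right angles to VW, so E = W + (0, -6.4) = (-53.10, -6.400). On A1, W sits at bearing 90° from E; a 131° counterclockwise sweep puts Z at bearing 221°, so Z = E + 6.4·(cos 221°, sin 221°) = (-57.93, -10.60). Tangency of A1 to ZN means the radius EZ is perpendicular to ZN, so ZN runs along (−sin 221°, cos 221°); with |ZN| = 31.1, N = (-37.53, -34.07). Then cos ∠ENV = NE·NV / (|NE||NV|), giving 77.14°.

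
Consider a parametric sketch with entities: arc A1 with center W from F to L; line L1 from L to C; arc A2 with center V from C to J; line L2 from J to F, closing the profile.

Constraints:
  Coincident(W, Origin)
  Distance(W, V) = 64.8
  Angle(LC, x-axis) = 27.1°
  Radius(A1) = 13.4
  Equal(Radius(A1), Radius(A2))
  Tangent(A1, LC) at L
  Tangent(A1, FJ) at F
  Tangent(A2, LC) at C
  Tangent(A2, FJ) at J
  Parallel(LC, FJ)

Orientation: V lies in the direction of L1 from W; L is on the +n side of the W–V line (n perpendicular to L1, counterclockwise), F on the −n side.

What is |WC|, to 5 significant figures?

66.171

The slot axis is L1's direction at 27.1°, so u = (cos 27.1°, sin 27.1°) = (0.89021, 0.45554) and n = (−sin 27.1°, cos 27.1°) = (-0.45554, 0.89021). W is at the origin and V lies 64.8 along u from W, so V = 64.8·u = (57.686, 29.519). Tangency of A1 to both parallel lines with radius 13.4 puts L and F at W ± 13.4·n: L = (-6.1043, 11.929), F = (6.1043, -11.929). Equal radii place C and J the same way about V: C = V + 13.4·n = (51.581, 41.448), J = V − 13.4·n = (63.790, 17.590). Then |WC| = |C − W| = 66.171.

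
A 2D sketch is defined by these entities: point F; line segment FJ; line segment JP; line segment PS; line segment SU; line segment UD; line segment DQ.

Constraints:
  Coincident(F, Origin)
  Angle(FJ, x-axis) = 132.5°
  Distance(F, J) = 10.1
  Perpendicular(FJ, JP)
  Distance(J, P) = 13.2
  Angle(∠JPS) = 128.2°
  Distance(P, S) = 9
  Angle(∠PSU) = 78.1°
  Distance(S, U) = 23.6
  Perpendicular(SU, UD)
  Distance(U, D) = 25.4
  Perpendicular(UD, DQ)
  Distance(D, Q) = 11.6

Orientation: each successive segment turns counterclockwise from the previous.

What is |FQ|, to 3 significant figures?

20.7

SU is perpendicular to UD, so UD runs at 106°; with |UD| = 25.4, D = (-0.304, 20.5). UD ⟂ DQ, so DQ runs at -164°; with |DQ| = 11.6, Q = (-11.4, 17.3). Then |FQ| = |Q − F| = 20.7.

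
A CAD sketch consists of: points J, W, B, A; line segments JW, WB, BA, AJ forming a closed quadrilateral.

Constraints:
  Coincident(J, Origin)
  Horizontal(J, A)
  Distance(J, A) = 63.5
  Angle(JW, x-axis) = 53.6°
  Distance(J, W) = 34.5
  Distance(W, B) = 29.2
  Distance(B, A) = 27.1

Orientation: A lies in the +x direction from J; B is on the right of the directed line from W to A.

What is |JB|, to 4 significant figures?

36.78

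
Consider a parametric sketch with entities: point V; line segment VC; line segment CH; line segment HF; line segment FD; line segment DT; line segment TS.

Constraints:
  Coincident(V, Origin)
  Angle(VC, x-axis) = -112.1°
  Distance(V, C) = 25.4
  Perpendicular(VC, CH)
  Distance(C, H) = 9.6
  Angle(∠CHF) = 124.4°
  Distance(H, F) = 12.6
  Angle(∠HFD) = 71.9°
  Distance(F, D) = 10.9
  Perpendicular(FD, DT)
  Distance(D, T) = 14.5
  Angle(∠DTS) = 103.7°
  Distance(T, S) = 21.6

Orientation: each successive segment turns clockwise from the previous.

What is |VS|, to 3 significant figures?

42.2

V is at the origin; VC runs at -112.1° with length 25.4, so C = (-9.56, -23.5). VC is perpendicular to CH, so CH runs at 158°; with |CH| = 9.6, H = (-18.5, -19.9). ∠CHF = 124.4° gives HF at 102° from the x-axis; with |HF| = 12.6, F = (-21.1, -7.61). ∠HFD = 71.9° gives FD at -5.80° from the x-axis; with |FD| = 10.9, D = (-10.3, -8.71). FD ⟂ DT, so DT runs at -95.8°; with |DT| = 14.5, T = (-11.8, -23.1). ∠DTS = 103.7° gives TS at -172° from the x-axis; with |TS| = 21.6, S = (-33.2, -26.1). Then |VS| = |S − V| = 42.2.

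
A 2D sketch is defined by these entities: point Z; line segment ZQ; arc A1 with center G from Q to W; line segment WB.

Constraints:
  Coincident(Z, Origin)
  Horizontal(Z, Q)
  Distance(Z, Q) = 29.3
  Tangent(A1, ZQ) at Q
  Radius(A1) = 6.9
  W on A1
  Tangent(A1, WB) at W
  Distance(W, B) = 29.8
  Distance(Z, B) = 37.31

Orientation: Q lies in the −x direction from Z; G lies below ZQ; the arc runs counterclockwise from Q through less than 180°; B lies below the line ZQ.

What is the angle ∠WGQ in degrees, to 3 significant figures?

130°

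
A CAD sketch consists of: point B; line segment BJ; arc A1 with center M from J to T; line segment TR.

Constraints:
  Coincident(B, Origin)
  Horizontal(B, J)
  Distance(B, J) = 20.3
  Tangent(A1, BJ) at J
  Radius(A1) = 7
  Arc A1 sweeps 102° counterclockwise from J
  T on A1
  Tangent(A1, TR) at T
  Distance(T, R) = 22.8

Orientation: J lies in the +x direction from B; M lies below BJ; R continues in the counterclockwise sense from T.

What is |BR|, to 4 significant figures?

35.74

B is at the origin; B and J share the same y with |BJ| = 20.3 and J on the +x side, so J = (20.30, 0.000). Tangency of A1 to BJ means the radius MJ is perpendicular to BJ, so M = J + (0, -7) = (20.30, -7.000). On A1, J sits at bearing 90° from M; a 102° counterclockwise sweep puts T at bearing 192°, so T = M + 7.0·(cos 192°, sin 192°) = (13.45, -8.455). Tangency of A1 to TR means the radius MT is perpendicular to TR, so TR runs along (−sin 192°, cos 192°); with |TR| = 22.8, R = (18.19, -30.76). Then |BR| = |R − B| = 35.74.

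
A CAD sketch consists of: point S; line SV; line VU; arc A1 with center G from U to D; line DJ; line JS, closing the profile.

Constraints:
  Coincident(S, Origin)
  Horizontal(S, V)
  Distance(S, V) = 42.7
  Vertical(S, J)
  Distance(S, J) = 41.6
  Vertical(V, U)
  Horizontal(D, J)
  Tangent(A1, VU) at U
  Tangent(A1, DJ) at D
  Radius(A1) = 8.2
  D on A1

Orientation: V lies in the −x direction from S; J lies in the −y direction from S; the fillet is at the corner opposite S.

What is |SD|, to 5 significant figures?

54.045

S is at the origin; S and V share the same y with |SV| = 42.7 and V on the −x side, so V = (-42.700, 0.0000). SJ is vertical with |SJ| = 41.6 and J on the −y side, so J = (0.0000, -41.600). The virtual corner opposite S is at (-42.700, -41.600). A1 meets VU tangentially, so GU is at right angles to VU and tangency of A1 to DJ means the radius GD is perpendicular to DJ, with radius 8.2, so the center G sits 8.2 in from both sides at G = (-34.500, -33.400). That places the tangent points at U = (-42.700, -33.400) on VU and D = (-34.500, -41.600) on DJ. Then |SD| = |D − S| = 54.045.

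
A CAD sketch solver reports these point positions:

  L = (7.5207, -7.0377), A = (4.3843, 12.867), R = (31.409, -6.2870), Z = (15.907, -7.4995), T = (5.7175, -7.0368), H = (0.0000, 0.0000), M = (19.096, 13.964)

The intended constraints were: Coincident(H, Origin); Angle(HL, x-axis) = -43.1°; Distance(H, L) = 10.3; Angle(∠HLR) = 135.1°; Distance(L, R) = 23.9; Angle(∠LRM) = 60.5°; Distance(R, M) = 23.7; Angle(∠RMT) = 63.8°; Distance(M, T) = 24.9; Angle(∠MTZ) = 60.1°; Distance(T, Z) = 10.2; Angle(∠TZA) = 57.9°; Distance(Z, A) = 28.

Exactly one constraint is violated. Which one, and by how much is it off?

Distance(Z, A) = 28 — off by 4.60.

H = (0.00, 0.00) ✓; HL at -43.10° ✓; |HL| = 10.30 ✓; ∠HLR = 135.1° ✓; |LR| = 23.90 ✓; ∠LRM = 60.50° ✓; |RM| = 23.70 ✓; ∠RMT = 63.80° ✓; |MT| = 24.90 ✓; ∠MTZ = 60.10° ✓; |TZ| = 10.20 ✓; ∠TZA = 57.90° ✓; |ZA| = 23.40 ✗.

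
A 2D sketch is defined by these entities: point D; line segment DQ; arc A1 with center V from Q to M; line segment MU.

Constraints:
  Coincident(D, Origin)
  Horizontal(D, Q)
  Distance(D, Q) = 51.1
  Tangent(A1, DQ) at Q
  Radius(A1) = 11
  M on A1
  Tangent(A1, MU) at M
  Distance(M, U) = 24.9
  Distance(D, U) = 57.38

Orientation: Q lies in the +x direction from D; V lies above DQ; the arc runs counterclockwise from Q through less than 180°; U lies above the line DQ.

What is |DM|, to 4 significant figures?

62.24

Checks: |VM| = 11.00 ✓; ∠(VM, MU) = 90.00° ✓; |MU| = 24.90 ✓; |DU| = 57.38 ✓.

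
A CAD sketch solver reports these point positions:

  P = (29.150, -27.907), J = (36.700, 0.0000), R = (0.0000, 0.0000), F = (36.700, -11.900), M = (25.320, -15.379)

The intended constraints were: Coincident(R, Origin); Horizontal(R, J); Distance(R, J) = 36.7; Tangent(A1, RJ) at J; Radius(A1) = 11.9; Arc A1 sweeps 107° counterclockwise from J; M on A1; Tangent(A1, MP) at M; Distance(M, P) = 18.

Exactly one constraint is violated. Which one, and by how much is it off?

Distance(M, P) = 18 — off by 4.90.

R = (0.00, 0.00) ✓; R.y = 0.00, J.y = 0.00 ✓; |RJ| = 36.70 ✓; ∠(FJ, JR) = 90.00° ✓; |FJ| = 11.90 ✓; bearing(F→M) − bearing(F→J) = 107.0° ✓; |FM| = 11.90 ✓; ∠(FM, MP) = 90.00° ✓; |MP| = 13.10 ✗.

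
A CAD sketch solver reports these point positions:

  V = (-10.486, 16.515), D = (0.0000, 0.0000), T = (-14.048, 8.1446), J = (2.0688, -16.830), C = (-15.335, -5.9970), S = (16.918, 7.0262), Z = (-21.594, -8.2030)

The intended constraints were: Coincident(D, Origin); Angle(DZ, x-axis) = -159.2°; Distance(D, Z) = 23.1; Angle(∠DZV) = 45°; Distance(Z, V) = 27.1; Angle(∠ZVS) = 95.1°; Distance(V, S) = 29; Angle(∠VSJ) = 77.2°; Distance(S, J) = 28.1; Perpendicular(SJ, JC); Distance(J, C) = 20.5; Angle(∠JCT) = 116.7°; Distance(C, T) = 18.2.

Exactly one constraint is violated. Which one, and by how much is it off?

Distance(C, T) = 18.2 — off by 4.00.

D = (0.00, 0.00) ✓; DZ at -159.2° ✓; |DZ| = 23.10 ✓; ∠DZV = 45.00° ✓; |ZV| = 27.10 ✓; ∠ZVS = 95.10° ✓; |VS| = 29.00 ✓; ∠VSJ = 77.20° ✓; |SJ| = 28.10 ✓; ∠(SJ, JC) = 90.00° ✓; |JC| = 20.50 ✓; ∠JCT = 116.7° ✓; |CT| = 14.20 ✗.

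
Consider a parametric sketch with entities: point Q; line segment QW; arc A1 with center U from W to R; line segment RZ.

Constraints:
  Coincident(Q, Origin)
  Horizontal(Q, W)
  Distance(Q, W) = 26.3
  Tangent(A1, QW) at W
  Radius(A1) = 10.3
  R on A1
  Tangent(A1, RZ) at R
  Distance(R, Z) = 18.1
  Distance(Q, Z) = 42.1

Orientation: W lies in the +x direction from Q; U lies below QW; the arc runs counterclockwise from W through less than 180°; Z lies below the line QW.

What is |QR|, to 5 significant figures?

24.231

Checks: |UW| = 10.30 ✓; |UR| = 10.30 ✓; ∠(UR, RZ) = 90.00° ✓; |RZ| = 18.10 ✓; |QZ| = 42.10 ✓.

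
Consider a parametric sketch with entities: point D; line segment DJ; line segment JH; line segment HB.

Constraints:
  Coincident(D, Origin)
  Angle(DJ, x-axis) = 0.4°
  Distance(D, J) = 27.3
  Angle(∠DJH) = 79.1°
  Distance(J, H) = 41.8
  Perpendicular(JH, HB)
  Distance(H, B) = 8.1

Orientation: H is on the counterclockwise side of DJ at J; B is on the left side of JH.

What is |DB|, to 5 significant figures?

41.137

D is at the origin; DJ runs at 0.4° with length 27.3, so J = 27.3·(cos 0.4°, sin 0.4°) = (27.299, 0.19059). ∠DJH = 79.1°, so JH runs at 0.4° + (180° − 79.1°) = 101.30° from the x-axis; with |JH| = 41.8, H = J + 41.8·(cos 101.30°, sin 101.30°) = (19.109, 41.180). The perpendicularity gives HB at right angles to JH; with |HB| = 8.1 on the left of JH, B = H + 8.1·(-0.98061, -0.19595) = (11.166, 39.593). Then |DB| = |B − D| = 41.137.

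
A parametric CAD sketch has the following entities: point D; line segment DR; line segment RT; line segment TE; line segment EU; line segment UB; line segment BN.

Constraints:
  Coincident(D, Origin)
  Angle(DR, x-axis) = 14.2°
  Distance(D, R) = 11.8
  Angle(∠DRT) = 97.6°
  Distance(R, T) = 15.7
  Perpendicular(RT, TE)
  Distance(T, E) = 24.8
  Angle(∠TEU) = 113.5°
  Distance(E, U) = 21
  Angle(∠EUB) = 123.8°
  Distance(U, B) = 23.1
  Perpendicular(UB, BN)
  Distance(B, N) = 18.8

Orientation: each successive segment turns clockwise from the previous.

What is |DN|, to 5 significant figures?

13.183

D is at the origin; DR runs at 14.2° with length 11.8, so R = (11.439, 2.8946). ∠DRT = 97.6° gives RT at -68.200° from the x-axis; with |RT| = 15.7, T = (17.270, -11.683). RT ⟂ TE, so TE runs at -158.20°; with |TE| = 24.8, E = (-5.7565, -20.893). ∠TEU = 113.5° gives EU at 135.30° from the x-axis; with |EU| = 21.0, U = (-20.683, -6.1212). ∠EUB = 123.8° gives UB at 79.100° from the x-axis; with |UB| = 23.1, B = (-16.315, 16.562). The perpendicularity gives BN at right angles to UB, so BN runs at -10.900°; with |BN| = 18.8, N = (2.1456, 13.007). Then |DN| = |N − D| = 13.183.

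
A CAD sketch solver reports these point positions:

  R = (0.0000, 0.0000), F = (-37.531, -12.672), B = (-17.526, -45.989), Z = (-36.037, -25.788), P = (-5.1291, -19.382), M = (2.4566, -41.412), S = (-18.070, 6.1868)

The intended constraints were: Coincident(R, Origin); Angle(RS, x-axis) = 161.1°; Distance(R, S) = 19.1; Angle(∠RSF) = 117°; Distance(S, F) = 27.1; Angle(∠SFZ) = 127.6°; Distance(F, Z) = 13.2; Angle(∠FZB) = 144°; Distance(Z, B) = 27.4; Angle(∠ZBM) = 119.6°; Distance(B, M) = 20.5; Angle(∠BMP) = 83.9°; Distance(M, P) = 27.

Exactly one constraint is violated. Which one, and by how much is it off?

Distance(M, P) = 27 — off by 3.70.

R = (0.00, 0.00) ✓; RS at 161.1° ✓; |RS| = 19.10 ✓; ∠RSF = 117.0° ✓; |SF| = 27.10 ✓; ∠SFZ = 127.6° ✓; |FZ| = 13.20 ✓; ∠FZB = 144.0° ✓; |ZB| = 27.40 ✓; ∠ZBM = 119.6° ✓; |BM| = 20.50 ✓; ∠BMP = 83.90° ✓; |MP| = 23.30 ✗.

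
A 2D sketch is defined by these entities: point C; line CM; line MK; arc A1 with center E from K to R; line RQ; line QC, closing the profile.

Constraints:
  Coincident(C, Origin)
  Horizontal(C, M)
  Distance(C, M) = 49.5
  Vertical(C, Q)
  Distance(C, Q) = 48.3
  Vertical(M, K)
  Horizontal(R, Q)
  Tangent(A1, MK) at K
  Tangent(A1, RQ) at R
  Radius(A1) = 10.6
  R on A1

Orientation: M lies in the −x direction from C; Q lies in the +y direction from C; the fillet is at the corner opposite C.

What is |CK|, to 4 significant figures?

62.22

C is at the origin; CM is horizontal with |CM| = 49.5 and M on the −x side, so M = (-49.50, 0.000). CQ is vertical with |CQ| = 48.3 and Q on the +y side, so Q = (0.000, 48.30). The virtual corner opposite C is at (-49.50, 48.30). Tangency of A1 to MK means the radius EK is perpendicular to MK and tangency of A1 to RQ means the radius ER is perpendicular to RQ, with radius 10.6, so the center E sits 10.6 in from both sides at E = (-38.90, 37.70). That places the tangent points at K = (-49.50, 37.70) on MK and R = (-38.90, 48.30) on RQ. Then |CK| = |K − C| = 62.22.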